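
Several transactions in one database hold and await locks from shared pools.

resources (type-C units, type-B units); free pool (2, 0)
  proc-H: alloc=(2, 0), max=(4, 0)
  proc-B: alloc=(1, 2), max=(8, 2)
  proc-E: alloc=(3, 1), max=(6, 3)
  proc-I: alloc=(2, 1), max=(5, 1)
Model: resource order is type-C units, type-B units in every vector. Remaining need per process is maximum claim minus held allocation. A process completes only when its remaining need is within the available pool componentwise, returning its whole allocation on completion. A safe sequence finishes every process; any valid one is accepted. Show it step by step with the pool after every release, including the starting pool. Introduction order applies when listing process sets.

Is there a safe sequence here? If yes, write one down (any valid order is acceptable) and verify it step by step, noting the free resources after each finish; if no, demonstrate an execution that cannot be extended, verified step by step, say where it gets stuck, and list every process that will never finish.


UNSAFE.
Key observation: after proc-H, proc-I the pool peaks at (6, 1), and each blocked process is short somewhere: proc-B on type-C units; proc-E on type-B units.
Going as far as possible: proc-H, proc-I; after that, nothing fits. Step-by-step check:
  pool = (2, 0)
  proc-H: need (2, 0) fits (2, 0); releases (2, 0), pool now (4, 0)
  proc-I: need (3, 0) fits (4, 0); releases (2, 1), pool now (6, 1)
  proc-B cannot run: need (7, 0) vs free (6, 1) (insufficient type-C units)
  proc-E cannot run: need (3, 2) vs free (6, 1) (insufficient type-B units)
Permanently blocked: proc-B and proc-E.


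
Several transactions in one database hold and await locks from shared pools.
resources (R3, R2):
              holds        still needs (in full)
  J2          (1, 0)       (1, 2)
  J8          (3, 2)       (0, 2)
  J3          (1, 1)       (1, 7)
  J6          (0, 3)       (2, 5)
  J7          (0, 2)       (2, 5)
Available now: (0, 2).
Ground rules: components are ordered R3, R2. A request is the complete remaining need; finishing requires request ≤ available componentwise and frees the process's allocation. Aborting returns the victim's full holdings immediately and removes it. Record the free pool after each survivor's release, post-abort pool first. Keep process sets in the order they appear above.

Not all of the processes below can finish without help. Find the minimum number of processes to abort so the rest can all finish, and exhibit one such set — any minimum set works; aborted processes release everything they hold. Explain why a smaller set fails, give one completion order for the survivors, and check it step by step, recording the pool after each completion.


The answer: abort J7.
Key observation: J6 could never have finished before the abort; with (0, 2) returned by J7, it fits at step 3.
Why nothing smaller works: aborting no one leaves the state deadlocked as given.
One survivor order: J8, J2, J6, J3. Check, step by step (post-abort pool first):
  pool = (0, 4)
  J8 needs (0, 2) <= (0, 4) -> finishes; pool += (3, 2) = (3, 6)
  J2 needs (1, 2) <= (3, 6) -> finishes; pool += (1, 0) = (4, 6)
  J6 needs (2, 5) <= (4, 6) -> finishes; pool += (0, 3) = (4, 9)
  J3 needs (1, 7) <= (4, 9) -> finishes; pool += (1, 1) = (5, 10)


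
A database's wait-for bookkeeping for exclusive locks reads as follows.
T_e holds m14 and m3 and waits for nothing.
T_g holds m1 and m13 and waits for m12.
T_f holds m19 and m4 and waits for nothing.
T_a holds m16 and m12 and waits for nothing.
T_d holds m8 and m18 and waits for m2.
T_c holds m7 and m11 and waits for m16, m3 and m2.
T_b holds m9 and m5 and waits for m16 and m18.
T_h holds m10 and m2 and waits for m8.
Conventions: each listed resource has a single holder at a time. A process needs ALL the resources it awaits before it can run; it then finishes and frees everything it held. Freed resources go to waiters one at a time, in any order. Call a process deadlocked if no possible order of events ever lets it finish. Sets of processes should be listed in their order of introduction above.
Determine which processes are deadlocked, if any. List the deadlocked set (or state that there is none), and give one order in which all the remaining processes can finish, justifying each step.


The deadlocked set is T_d, T_c, T_b and T_h.
Key observation: the knot is the closed ring of waits T_d -> T_h -> T_d; T_c and T_b wait into the deadlock from upstream.
The rest can finish in the order T_f, T_a, T_e, T_g.
Walking it through:
  T_f: no waits; runs immediately, freeing m19 and m4
  T_a: no waits; runs immediately, freeing m16 and m12
  T_e: no waits; runs immediately, freeing m14 and m3
  T_g waits on m12 — all released -> runs and releases m1 and m13


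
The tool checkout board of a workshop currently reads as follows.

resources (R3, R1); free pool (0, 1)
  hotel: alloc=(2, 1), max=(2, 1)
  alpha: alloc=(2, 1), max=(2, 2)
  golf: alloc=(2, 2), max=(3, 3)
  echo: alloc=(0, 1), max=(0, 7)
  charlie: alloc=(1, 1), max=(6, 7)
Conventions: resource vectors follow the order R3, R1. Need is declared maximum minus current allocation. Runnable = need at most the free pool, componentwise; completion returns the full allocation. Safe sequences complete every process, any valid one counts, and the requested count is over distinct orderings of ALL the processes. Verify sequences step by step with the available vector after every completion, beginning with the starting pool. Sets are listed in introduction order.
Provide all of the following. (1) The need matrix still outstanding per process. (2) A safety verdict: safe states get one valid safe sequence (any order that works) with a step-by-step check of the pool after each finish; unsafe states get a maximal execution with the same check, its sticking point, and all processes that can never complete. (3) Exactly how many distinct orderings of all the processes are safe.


(1) Need matrix, components ordered R3, R1:
  hotel: (0, 0)
  alpha: (0, 1)
  golf: (1, 1)
  echo: (0, 6)
  charlie: (5, 6)
(2) UNSAFE.
Key observation: the wall is R1: completing alpha, golf, hotel brings the pool only to (6, 5), and all the rest need more.
A maximal execution: alpha, golf, hotel — then nothing else fits. Check, step by step:
  pool = (0, 1)
  run alpha (needs (0, 1), free (0, 1)); after release of (2, 1) the pool is (2, 2)
  run golf (needs (1, 1), free (2, 2)); after release of (2, 2) the pool is (4, 4)
  run hotel (needs (0, 0), free (4, 4)); after release of (2, 1) the pool is (6, 5)
  echo cannot run: need (0, 6) vs free (6, 5) (insufficient R1)
  charlie cannot run: need (5, 6) vs free (6, 5) (insufficient R1)
Never able to finish: echo and charlie.
(3) The exact count: 0 of the possible complete orderings are safe sequences.


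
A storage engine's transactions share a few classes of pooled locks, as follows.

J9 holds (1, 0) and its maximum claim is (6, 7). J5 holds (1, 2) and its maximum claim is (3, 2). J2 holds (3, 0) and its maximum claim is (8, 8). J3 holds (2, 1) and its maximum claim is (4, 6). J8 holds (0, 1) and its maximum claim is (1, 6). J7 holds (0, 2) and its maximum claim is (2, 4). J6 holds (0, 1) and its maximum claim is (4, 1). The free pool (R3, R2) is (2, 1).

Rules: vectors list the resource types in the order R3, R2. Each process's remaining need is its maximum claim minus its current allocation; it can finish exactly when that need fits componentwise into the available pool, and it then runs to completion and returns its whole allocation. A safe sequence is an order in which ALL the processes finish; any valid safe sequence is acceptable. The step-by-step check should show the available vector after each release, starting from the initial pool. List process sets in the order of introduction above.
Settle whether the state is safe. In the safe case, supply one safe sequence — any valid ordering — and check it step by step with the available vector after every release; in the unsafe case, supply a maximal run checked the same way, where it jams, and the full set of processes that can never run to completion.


The state is SAFE; one workable sequence: J5, J7, J8, J3, J6, J9, J2.
Key observation: reading the order forward, J5 is the first process whose need (2, 0) meets the free pool (2, 1) exactly on a resource it requests.
Step-by-step check:
  pool = (2, 1)
  run J5 (needs (2, 0), free (2, 1)); after release of (1, 2) the pool is (3, 3)
  run J7 (needs (2, 2), free (3, 3)); after release of (0, 2) the pool is (3, 5)
  run J8 (needs (1, 5), free (3, 5)); after release of (0, 1) the pool is (3, 6)
  run J3 (needs (2, 5), free (3, 6)); after release of (2, 1) the pool is (5, 7)
  run J6 (needs (4, 0), free (5, 7)); after release of (0, 1) the pool is (5, 8)
  run J9 (needs (5, 7), free (5, 8)); after release of (1, 0) the pool is (6, 8)
  run J2 (needs (5, 8), free (6, 8)); after release of (3, 0) the pool is (9, 8)


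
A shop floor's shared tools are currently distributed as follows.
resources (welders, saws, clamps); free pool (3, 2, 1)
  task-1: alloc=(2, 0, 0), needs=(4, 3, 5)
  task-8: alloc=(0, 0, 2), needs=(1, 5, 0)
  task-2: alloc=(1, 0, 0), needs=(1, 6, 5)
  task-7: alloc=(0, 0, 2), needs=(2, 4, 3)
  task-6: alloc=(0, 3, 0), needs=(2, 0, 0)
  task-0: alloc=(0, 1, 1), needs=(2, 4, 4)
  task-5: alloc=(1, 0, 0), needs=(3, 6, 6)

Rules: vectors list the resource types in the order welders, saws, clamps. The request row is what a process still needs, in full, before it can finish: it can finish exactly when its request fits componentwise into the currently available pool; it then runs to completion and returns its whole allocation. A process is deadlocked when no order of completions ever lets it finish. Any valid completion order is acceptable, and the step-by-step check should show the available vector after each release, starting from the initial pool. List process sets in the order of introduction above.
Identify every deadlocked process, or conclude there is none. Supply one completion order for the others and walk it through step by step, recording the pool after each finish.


No process is deadlocked.
Key observation: task-6 can run right away; the returned allocation unlocks the remaining processes in turn.
One completion order for the rest: task-6, task-8, task-7, task-0, task-2, task-1, task-5. Walking it through:
  pool = (3, 2, 1)
  task-6: need (2, 0, 0) fits (3, 2, 1); releases (0, 3, 0), pool now (3, 5, 1)
  task-8: need (1, 5, 0) fits (3, 5, 1); releases (0, 0, 2), pool now (3, 5, 3)
  task-7: need (2, 4, 3) fits (3, 5, 3); releases (0, 0, 2), pool now (3, 5, 5)
  task-0: need (2, 4, 4) fits (3, 5, 5); releases (0, 1, 1), pool now (3, 6, 6)
  task-2: need (1, 6, 5) fits (3, 6, 6); releases (1, 0, 0), pool now (4, 6, 6)
  task-1: need (4, 3, 5) fits (4, 6, 6); releases (2, 0, 0), pool now (6, 6, 6)
  task-5: need (3, 6, 6) fits (6, 6, 6); releases (1, 0, 0), pool now (7, 6, 6)


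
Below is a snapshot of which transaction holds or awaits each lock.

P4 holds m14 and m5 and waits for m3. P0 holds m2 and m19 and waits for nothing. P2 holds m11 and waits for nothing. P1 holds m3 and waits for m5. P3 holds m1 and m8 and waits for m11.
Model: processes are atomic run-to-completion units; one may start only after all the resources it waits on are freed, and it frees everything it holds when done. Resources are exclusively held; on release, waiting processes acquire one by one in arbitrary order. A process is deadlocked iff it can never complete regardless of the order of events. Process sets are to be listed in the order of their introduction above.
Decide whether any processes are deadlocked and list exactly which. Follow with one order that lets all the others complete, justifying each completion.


Deadlocked: P4 and P1.
Key observation: the wait chain closes on itself along P4 -> P1 -> P4; no other process is dragged down with it.
One completion order for the rest: P2, P3, P0.
Walking it through:
  P2: no waits; runs immediately, freeing m11
  run P3 (all its waits — m11 — are resolved); releases m1 and m8
  P0: no waits; runs immediately, freeing m2 and m19


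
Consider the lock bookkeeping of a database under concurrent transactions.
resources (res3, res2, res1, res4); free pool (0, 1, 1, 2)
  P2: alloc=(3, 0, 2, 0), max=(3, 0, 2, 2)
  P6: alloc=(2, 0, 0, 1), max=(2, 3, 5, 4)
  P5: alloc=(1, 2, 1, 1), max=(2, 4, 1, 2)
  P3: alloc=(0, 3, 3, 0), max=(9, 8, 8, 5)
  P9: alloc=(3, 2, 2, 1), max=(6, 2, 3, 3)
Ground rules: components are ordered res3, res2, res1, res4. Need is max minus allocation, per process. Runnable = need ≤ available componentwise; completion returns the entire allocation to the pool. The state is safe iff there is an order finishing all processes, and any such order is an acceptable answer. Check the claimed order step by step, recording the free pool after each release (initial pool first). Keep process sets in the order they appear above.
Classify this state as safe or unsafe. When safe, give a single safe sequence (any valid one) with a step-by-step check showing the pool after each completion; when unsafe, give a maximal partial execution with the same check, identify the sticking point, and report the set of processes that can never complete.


The state is SAFE; one workable sequence: P2, P9, P5, P6, P3.
Key observation: at P2 the run first touches a limit — (0, 0, 0, 2) against (0, 1, 1, 2), exact on a resource it actually requests.
Check, step by step:
  pool = (0, 1, 1, 2)
  P2: need (0, 0, 0, 2) fits (0, 1, 1, 2); releases (3, 0, 2, 0), pool now (3, 1, 3, 2)
  P9: need (3, 0, 1, 2) fits (3, 1, 3, 2); releases (3, 2, 2, 1), pool now (6, 3, 5, 3)
  P5: need (1, 2, 0, 1) fits (6, 3, 5, 3); releases (1, 2, 1, 1), pool now (7, 5, 6, 4)
  P6: need (0, 3, 5, 3) fits (7, 5, 6, 4); releases (2, 0, 0, 1), pool now (9, 5, 6, 5)
  P3: need (9, 5, 5, 5) fits (9, 5, 6, 5); releases (0, 3, 3, 0), pool now (9, 8, 9, 5)


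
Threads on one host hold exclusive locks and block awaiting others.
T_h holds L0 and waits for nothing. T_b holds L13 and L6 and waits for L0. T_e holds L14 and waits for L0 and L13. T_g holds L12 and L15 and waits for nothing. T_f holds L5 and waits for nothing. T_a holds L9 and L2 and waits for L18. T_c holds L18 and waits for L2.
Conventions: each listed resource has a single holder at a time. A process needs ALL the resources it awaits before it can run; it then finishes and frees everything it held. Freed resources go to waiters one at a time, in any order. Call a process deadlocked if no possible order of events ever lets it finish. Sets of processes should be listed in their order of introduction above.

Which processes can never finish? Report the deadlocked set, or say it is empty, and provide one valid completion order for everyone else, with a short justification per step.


The deadlocked set is T_a and T_c.
Key observation: the cycle T_a -> T_c -> T_a can never break — each member waits on the next; no other process is dragged down with it.
A valid finishing order for the others: T_f, T_h, T_b, T_e, T_g.
Walking it through:
  run T_f (it waits on nothing); releases L5
  run T_h (it waits on nothing); releases L0
  T_b: everything it awaited (L0) is free; runs, freeing L13 and L6
  T_e: everything it awaited (L0 and L13) is free; runs, freeing L14
  run T_g (it waits on nothing); releases L12 and L15


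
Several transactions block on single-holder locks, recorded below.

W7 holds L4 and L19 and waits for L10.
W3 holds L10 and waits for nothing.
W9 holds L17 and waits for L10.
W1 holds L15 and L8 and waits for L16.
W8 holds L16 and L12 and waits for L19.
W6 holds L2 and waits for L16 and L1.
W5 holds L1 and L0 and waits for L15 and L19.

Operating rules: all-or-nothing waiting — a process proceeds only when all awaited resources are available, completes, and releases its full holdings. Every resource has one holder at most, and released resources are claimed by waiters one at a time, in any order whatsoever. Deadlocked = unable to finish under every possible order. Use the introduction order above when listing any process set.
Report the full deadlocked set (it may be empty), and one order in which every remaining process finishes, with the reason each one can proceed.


The deadlocked set is empty.
Key observation: the wait relation is loop-free; peeling off processes with no waits unwinds the whole state.
A valid finishing order for the others: W3, W7, W8, W9, W1, W5, W6.
Step-by-step check:
  W3: no waits; runs immediately, freeing L10
  W7: everything it awaited (L10) is free; runs, freeing L4 and L19
  W8: everything it awaited (L19) is free; runs, freeing L16 and L12
  W9: everything it awaited (L10) is free; runs, freeing L17
  W1: everything it awaited (L16) is free; runs, freeing L15 and L8
  W5: everything it awaited (L15 and L19) is free; runs, freeing L1 and L0
  W6: everything it awaited (L16 and L1) is free; runs, freeing L2


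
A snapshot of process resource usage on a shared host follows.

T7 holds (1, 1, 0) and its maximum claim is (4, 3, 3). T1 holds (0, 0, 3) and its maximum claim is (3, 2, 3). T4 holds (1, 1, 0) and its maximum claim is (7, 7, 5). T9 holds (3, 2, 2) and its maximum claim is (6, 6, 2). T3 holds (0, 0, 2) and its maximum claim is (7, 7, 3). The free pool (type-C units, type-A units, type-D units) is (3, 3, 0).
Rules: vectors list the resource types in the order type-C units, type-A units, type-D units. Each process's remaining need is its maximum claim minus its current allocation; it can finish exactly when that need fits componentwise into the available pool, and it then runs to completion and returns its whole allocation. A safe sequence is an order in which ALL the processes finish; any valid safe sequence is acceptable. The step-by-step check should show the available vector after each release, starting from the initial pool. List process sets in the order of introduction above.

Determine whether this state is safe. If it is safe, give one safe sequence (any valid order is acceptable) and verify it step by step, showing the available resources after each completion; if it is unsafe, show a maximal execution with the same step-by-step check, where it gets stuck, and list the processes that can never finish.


SAFE — a valid safe sequence is T1, T7, T9, T4, T3.
Key observation: T1 marks the first exact bind of the order: its need (3, 2, 0) fits the free (3, 3, 0) with zero slack on a requested resource.
Verifying each step:
  pool = (3, 3, 0)
  T1 needs (3, 2, 0) <= (3, 3, 0) -> finishes; pool += (0, 0, 3) = (3, 3, 3)
  T7 needs (3, 2, 3) <= (3, 3, 3) -> finishes; pool += (1, 1, 0) = (4, 4, 3)
  T9 needs (3, 4, 0) <= (4, 4, 3) -> finishes; pool += (3, 2, 2) = (7, 6, 5)
  T4 needs (6, 6, 5) <= (7, 6, 5) -> finishes; pool += (1, 1, 0) = (8, 7, 5)
  T3 needs (7, 7, 1) <= (8, 7, 5) -> finishes; pool += (0, 0, 2) = (8, 7, 7)


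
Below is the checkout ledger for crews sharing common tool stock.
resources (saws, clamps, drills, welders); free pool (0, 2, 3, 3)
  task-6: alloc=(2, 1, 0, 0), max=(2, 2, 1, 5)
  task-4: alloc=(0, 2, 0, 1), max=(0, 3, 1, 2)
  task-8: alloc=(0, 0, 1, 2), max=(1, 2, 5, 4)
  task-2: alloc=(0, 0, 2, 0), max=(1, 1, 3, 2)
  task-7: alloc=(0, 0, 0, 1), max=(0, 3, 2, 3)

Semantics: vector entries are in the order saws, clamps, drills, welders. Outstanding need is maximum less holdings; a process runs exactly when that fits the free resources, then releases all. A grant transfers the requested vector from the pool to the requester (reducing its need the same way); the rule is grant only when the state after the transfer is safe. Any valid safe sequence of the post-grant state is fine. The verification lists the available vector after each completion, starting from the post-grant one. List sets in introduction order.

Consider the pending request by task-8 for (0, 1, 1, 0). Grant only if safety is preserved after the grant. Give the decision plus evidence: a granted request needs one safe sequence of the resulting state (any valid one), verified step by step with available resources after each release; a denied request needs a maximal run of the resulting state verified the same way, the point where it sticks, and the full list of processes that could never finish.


GRANT. The post-grant state is safe; one safe sequence: task-4, task-7, task-6, task-2, task-8.
Key observation: granting shrinks the pool to (0, 1, 2, 3), yet task-4 still fits and the chain goes through.
Verifying the post-grant state step by step:
  pool = (0, 1, 2, 3)
  run task-4 (needs (0, 1, 1, 1), free (0, 1, 2, 3)); after release of (0, 2, 0, 1) the pool is (0, 3, 2, 4)
  run task-7 (needs (0, 3, 2, 2), free (0, 3, 2, 4)); after release of (0, 0, 0, 1) the pool is (0, 3, 2, 5)
  run task-6 (needs (0, 1, 1, 5), free (0, 3, 2, 5)); after release of (2, 1, 0, 0) the pool is (2, 4, 2, 5)
  run task-2 (needs (1, 1, 1, 2), free (2, 4, 2, 5)); after release of (0, 0, 2, 0) the pool is (2, 4, 4, 5)
  run task-8 (needs (1, 1, 3, 2), free (2, 4, 4, 5)); after release of (0, 1, 2, 2) the pool is (2, 5, 6, 7)


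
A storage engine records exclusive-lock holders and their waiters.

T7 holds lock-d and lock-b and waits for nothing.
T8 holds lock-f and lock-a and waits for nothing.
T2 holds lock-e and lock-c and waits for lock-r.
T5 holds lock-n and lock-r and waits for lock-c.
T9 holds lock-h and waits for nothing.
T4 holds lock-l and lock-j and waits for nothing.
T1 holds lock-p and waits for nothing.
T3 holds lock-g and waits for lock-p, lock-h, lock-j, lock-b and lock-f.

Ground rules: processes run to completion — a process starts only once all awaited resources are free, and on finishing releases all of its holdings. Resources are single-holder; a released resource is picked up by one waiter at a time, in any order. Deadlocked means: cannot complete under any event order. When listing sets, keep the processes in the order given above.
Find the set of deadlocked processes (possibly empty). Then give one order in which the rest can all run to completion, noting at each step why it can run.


The deadlocked set is T2 and T5.
Key observation: nobody on the ring T2 -> T5 -> T2 can start until another member finishes, which never happens; no other process is dragged down with it.
The rest can finish in the order T1, T4, T7, T8, T9, T3.
Step-by-step check:
  T1 waits on nothing -> runs at once and releases lock-p
  T4 waits on nothing -> runs at once and releases lock-l and lock-j
  T7 waits on nothing -> runs at once and releases lock-d and lock-b
  T8 waits on nothing -> runs at once and releases lock-f and lock-a
  T9 waits on nothing -> runs at once and releases lock-h
  T3 waits on lock-p, lock-h, lock-j, lock-b and lock-f — all released -> runs and releases lock-g


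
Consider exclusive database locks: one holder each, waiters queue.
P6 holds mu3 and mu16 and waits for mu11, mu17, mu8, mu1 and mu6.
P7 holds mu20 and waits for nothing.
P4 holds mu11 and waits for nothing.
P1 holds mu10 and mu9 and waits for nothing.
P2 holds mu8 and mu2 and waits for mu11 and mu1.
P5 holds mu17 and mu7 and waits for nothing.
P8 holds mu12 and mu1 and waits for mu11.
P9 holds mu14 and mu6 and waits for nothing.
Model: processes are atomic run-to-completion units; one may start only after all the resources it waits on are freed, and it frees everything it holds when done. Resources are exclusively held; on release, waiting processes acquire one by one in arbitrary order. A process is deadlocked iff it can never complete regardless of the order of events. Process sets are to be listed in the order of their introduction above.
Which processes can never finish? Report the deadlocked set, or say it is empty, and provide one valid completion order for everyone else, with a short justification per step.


No process is deadlocked.
Key observation: there is no circular wait here — follow any chain and it reaches a process that is free to run now.
The rest can finish in the order P1, P4, P7, P9, P5, P8, P2, P6.
Verifying each step:
  run P1 (it waits on nothing); releases mu10 and mu9
  run P4 (it waits on nothing); releases mu11
  run P7 (it waits on nothing); releases mu20
  run P9 (it waits on nothing); releases mu14 and mu6
  run P5 (it waits on nothing); releases mu17 and mu7
  P8: everything it awaited (mu11) is free; runs, freeing mu12 and mu1
  P2: everything it awaited (mu11 and mu1) is free; runs, freeing mu8 and mu2
  P6: everything it awaited (mu11, mu17, mu8, mu1 and mu6) is free; runs, freeing mu3 and mu16


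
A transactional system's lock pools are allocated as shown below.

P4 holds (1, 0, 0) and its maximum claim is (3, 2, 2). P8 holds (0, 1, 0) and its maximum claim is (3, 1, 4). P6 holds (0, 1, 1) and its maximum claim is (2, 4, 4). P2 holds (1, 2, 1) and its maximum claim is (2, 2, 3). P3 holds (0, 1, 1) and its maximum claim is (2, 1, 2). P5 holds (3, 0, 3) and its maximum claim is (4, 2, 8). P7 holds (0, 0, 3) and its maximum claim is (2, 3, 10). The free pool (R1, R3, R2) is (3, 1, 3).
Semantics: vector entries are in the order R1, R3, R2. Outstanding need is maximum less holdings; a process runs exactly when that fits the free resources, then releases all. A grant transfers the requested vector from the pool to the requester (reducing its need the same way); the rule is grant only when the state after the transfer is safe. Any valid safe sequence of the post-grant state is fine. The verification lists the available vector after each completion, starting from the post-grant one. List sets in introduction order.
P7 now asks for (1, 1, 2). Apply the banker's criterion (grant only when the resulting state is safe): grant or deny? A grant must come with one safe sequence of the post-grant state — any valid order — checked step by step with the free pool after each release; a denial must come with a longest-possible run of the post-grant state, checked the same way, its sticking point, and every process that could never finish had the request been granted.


DENY. Granting would leave the state unsafe.
Key observation: once P3, P2, P6, P4, P8 finish, the pool peaks at (4, 5, 4) — and every remaining process still needs more R2 than that.
Pretend the grant happened; the run P3, P2, P6, P4, P8 goes as far as possible. Verifying each step:
  pool = (2, 0, 1)
  P3: need (2, 0, 1) fits (2, 0, 1); releases (0, 1, 1), pool now (2, 1, 2)
  P2: need (1, 0, 2) fits (2, 1, 2); releases (1, 2, 1), pool now (3, 3, 3)
  P6: need (2, 3, 3) fits (3, 3, 3); releases (0, 1, 1), pool now (3, 4, 4)
  P4: need (2, 2, 2) fits (3, 4, 4); releases (1, 0, 0), pool now (4, 4, 4)
  P8: need (3, 0, 4) fits (4, 4, 4); releases (0, 1, 0), pool now (4, 5, 4)
  blocked: P5 wants (1, 2, 5), pool (4, 5, 4) — not enough R2
  blocked: P7 wants (1, 2, 5), pool (4, 5, 4) — not enough R2
Had the request been granted, P5 and P7 could never finish.


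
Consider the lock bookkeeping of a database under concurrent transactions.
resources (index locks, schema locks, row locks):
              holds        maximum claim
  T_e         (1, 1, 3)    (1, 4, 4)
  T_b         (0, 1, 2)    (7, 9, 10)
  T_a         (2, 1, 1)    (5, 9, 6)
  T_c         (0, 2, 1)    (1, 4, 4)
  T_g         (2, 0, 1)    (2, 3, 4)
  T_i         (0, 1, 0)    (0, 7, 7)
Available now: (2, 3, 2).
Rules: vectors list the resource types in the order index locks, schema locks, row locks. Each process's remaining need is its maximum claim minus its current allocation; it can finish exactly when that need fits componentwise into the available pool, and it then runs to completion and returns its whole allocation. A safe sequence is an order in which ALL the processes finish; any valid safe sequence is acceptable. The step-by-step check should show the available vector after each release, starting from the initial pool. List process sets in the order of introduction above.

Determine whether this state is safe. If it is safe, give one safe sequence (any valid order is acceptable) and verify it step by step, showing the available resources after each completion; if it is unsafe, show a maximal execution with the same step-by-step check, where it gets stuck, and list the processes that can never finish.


UNSAFE.
Key observation: once T_e, T_g, T_c, T_i finish, the pool peaks at (5, 7, 7) — and every remaining process still needs more schema locks than that.
The run T_e, T_g, T_c, T_i cannot be extended any further. Verifying each step:
  pool = (2, 3, 2)
  run T_e (needs (0, 3, 1), free (2, 3, 2)); after release of (1, 1, 3) the pool is (3, 4, 5)
  run T_g (needs (0, 3, 3), free (3, 4, 5)); after release of (2, 0, 1) the pool is (5, 4, 6)
  run T_c (needs (1, 2, 3), free (5, 4, 6)); after release of (0, 2, 1) the pool is (5, 6, 7)
  run T_i (needs (0, 6, 7), free (5, 6, 7)); after release of (0, 1, 0) the pool is (5, 7, 7)
  blocked: T_b wants (7, 8, 8), pool (5, 7, 7) — not enough index locks, schema locks and row locks
  blocked: T_a wants (3, 8, 5), pool (5, 7, 7) — not enough schema locks
Processes that can never finish: T_b and T_a.


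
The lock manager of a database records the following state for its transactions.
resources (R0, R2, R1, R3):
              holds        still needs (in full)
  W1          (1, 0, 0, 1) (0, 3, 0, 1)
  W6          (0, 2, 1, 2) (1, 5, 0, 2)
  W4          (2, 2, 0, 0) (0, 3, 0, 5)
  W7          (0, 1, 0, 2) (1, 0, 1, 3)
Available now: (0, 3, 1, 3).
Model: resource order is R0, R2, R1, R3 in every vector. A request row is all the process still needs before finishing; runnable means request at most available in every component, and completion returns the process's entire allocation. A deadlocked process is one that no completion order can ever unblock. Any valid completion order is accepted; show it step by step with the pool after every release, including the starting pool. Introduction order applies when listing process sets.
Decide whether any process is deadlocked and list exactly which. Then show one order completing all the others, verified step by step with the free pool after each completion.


Nothing here is deadlocked.
Key observation: W1 leads a chain of completions in which each release enables another process.
A valid finishing order for the others: W1, W7, W4, W6. Step-by-step check:
  pool = (0, 3, 1, 3)
  W1: need (0, 3, 0, 1) fits (0, 3, 1, 3); releases (1, 0, 0, 1), pool now (1, 3, 1, 4)
  W7: need (1, 0, 1, 3) fits (1, 3, 1, 4); releases (0, 1, 0, 2), pool now (1, 4, 1, 6)
  W4: need (0, 3, 0, 5) fits (1, 4, 1, 6); releases (2, 2, 0, 0), pool now (3, 6, 1, 6)
  W6: need (1, 5, 0, 2) fits (3, 6, 1, 6); releases (0, 2, 1, 2), pool now (3, 8, 2, 8)


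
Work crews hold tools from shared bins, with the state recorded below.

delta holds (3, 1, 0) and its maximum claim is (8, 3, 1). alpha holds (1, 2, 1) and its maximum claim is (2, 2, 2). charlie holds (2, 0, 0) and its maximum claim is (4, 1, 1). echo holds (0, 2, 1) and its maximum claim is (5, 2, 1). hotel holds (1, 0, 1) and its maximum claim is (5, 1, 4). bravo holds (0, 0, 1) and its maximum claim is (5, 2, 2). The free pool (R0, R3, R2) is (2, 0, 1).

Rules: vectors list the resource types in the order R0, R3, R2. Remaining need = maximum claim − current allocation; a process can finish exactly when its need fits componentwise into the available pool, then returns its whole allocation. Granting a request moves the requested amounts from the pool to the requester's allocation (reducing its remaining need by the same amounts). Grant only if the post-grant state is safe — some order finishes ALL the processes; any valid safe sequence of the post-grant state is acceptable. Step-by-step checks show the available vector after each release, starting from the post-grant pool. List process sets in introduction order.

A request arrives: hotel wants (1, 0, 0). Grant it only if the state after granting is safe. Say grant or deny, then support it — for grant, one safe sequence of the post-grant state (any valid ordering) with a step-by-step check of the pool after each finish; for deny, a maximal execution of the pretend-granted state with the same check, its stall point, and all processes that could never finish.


DENY — the pretend-granted state is unsafe.
Key observation: after alpha, charlie the pool peaks at (4, 2, 2), and each blocked process is short somewhere: delta on R0; echo on R0; hotel on R2; bravo on R0.
After a pretend grant, a maximal execution: alpha, charlie — then nothing else fits. Verifying each step:
  pool = (1, 0, 1)
  run alpha (needs (1, 0, 1), free (1, 0, 1)); after release of (1, 2, 1) the pool is (2, 2, 2)
  run charlie (needs (2, 1, 1), free (2, 2, 2)); after release of (2, 0, 0) the pool is (4, 2, 2)
  delta still needs (5, 2, 1) but only (4, 2, 2) is free — short on R0
  echo still needs (5, 0, 0) but only (4, 2, 2) is free — short on R0
  hotel still needs (3, 1, 3) but only (4, 2, 2) is free — short on R2
  bravo still needs (5, 2, 1) but only (4, 2, 2) is free — short on R0
Had the request been granted, delta, echo, hotel and bravo could never finish.


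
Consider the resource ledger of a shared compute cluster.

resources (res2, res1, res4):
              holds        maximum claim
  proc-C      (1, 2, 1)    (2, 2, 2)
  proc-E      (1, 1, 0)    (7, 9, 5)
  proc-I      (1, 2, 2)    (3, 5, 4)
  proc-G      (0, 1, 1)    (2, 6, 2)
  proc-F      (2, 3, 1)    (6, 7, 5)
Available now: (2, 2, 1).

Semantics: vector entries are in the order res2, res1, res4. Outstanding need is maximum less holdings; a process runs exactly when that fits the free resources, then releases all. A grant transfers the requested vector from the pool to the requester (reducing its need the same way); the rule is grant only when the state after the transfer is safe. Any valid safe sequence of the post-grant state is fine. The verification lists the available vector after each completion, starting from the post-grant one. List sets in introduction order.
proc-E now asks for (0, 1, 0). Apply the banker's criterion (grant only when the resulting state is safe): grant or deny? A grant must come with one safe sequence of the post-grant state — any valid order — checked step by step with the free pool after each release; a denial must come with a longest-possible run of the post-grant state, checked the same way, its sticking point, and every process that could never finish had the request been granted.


GRANT: granting preserves safety; a valid post-grant sequence is proc-C, proc-I, proc-G, proc-F, proc-E.
Key observation: even at the reduced pool (2, 1, 1), proc-C fits immediately, so safety survives the grant.
Verifying the post-grant state step by step:
  pool = (2, 1, 1)
  proc-C needs (1, 0, 1) <= (2, 1, 1) -> finishes; pool += (1, 2, 1) = (3, 3, 2)
  proc-I needs (2, 3, 2) <= (3, 3, 2) -> finishes; pool += (1, 2, 2) = (4, 5, 4)
  proc-G needs (2, 5, 1) <= (4, 5, 4) -> finishes; pool += (0, 1, 1) = (4, 6, 5)
  proc-F needs (4, 4, 4) <= (4, 6, 5) -> finishes; pool += (2, 3, 1) = (6, 9, 6)
  proc-E needs (6, 7, 5) <= (6, 9, 6) -> finishes; pool += (1, 2, 0) = (7, 11, 6)


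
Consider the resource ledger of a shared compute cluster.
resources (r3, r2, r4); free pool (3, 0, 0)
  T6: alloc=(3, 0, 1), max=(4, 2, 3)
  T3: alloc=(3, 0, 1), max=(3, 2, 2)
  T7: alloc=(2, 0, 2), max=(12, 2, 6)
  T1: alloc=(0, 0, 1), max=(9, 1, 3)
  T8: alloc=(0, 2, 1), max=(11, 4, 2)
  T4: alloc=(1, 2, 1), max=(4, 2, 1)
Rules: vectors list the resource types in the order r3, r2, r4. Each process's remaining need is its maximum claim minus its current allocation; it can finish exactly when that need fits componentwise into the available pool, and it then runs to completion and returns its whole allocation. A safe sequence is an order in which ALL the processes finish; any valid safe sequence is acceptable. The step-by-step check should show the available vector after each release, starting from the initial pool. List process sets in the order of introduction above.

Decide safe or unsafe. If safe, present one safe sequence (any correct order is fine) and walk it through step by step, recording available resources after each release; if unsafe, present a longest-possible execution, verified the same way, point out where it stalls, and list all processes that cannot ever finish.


SAFE — a valid safe sequence is T4, T3, T6, T1, T7, T8.
Key observation: T4 is the earliest step where a requested resource binds exactly: need (3, 0, 0), pool (3, 0, 0) at its turn.
Step-by-step check:
  pool = (3, 0, 0)
  T4: need (3, 0, 0) fits (3, 0, 0); releases (1, 2, 1), pool now (4, 2, 1)
  T3: need (0, 2, 1) fits (4, 2, 1); releases (3, 0, 1), pool now (7, 2, 2)
  T6: need (1, 2, 2) fits (7, 2, 2); releases (3, 0, 1), pool now (10, 2, 3)
  T1: need (9, 1, 2) fits (10, 2, 3); releases (0, 0, 1), pool now (10, 2, 4)
  T7: need (10, 2, 4) fits (10, 2, 4); releases (2, 0, 2), pool now (12, 2, 6)
  T8: need (11, 2, 1) fits (12, 2, 6); releases (0, 2, 1), pool now (12, 4, 7)


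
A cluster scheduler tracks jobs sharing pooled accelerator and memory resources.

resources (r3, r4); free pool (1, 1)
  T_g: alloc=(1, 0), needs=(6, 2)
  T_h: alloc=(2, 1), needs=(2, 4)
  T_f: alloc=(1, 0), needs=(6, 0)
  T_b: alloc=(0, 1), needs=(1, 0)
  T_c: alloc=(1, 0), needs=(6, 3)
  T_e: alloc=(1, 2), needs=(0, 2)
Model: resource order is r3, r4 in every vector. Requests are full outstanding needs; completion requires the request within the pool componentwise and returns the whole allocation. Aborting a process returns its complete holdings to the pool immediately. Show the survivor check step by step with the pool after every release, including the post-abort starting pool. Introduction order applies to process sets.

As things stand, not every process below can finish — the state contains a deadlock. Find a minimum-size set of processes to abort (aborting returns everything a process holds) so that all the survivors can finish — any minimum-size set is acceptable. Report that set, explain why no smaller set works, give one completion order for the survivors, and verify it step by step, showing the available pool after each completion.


The answer: abort T_g and T_f.
Key observation: before aborting T_g and T_f, T_c was permanently blocked — no order could ever run it; afterwards it completes at step 4.
No one abort is enough; case by case: T_g alone leaves T_f blocked (short on r3); T_h alone leaves T_g blocked (short on r3); T_f alone leaves T_g blocked (short on r3); T_b alone leaves T_g blocked (short on r3); T_c alone leaves T_g blocked (short on r3); T_e alone leaves T_g blocked (short on r3).
The survivors complete as T_b, T_e, T_h, T_c. Step-by-step check (starting from the post-abort pool):
  pool = (3, 1)
  run T_b (needs (1, 0), free (3, 1)); after release of (0, 1) the pool is (3, 2)
  run T_e (needs (0, 2), free (3, 2)); after release of (1, 2) the pool is (4, 4)
  run T_h (needs (2, 4), free (4, 4)); after release of (2, 1) the pool is (6, 5)
  run T_c (needs (6, 3), free (6, 5)); after release of (1, 0) the pool is (7, 5)


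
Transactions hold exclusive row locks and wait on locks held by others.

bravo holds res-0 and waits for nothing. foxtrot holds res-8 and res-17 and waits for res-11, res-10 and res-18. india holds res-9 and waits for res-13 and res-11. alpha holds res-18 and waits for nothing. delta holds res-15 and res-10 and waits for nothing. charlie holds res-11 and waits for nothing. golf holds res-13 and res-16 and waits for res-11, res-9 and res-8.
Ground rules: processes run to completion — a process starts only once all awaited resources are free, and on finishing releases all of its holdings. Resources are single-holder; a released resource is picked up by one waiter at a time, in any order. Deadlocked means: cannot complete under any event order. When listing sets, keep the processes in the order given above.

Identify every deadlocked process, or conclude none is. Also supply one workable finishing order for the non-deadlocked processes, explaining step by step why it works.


The deadlocked set is india and golf.
Key observation: the wait chain closes on itself along india -> golf -> india; no other process is dragged down with it.
One completion order for the rest: charlie, delta, alpha, bravo, foxtrot.
Step-by-step check:
  charlie: no waits; runs immediately, freeing res-11
  delta: no waits; runs immediately, freeing res-15 and res-10
  alpha: no waits; runs immediately, freeing res-18
  bravo: no waits; runs immediately, freeing res-0
  run foxtrot (all its waits — res-11, res-10 and res-18 — are resolved); releases res-8 and res-17
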